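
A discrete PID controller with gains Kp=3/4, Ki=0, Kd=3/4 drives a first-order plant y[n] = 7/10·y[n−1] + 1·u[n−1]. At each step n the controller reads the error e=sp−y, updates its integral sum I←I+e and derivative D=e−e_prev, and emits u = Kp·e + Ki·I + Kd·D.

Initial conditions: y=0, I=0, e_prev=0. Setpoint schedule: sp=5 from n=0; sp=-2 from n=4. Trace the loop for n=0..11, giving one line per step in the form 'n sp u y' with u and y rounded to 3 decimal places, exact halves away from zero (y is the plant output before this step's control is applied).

0 5 7.500 0.000
1 5 -7.500 7.500
2 5 12.750 -2.250
3 5 -14.700 11.175
4 -2 11.948 -6.878
5 -2 -17.358 7.133
6 -2 22.397 -12.365
7 -2 -31.386 13.742
8 -2 41.457 -21.767
9 -2 -57.155 26.220
10 -2 76.366 -38.801
11 -2 -104.409 49.206

(exact arithmetic carried between steps; '≈' marks a value shown rounded to 6 d.p. or computed from one; I and e_prev carry over from the previous line; the table rounds u and y to 3 d.p., halves away from zero)
n=0: y=0, sp=5, e=sp−y=5; I=5, D=e−e_prev=5; u=3/4·5+0·5+3/4·5=7.5; next y=7/10·0+1·7.5=7.5
n=1: y=7.5, sp=5, e=sp−y=-2.5; I=2.5, D=e−e_prev=-7.5; u=3/4·(-2.5)+0·2.5+3/4·(-7.5)=-7.5; next y=7/10·7.5+1·(-7.5)=-2.25
n=2: y=-2.25, sp=5, e=sp−y=7.25; I=9.75, D=e−e_prev=9.75; u=3/4·7.25+0·9.75+3/4·9.75=12.75; next y=7/10·(-2.25)+1·12.75=11.175
n=3: y=11.175, sp=5, e=sp−y=-6.175; I=3.575, D=e−e_prev=-13.425; u=3/4·(-6.175)+0·3.575+3/4·(-13.425)=-14.7; next y=7/10·11.175+1·(-14.7)=-6.8775
n=4: y=-6.8775, sp=-2, e=sp−y=4.8775; I=8.4525, D=e−e_prev=11.0525; u=3/4·4.8775+0·8.4525+3/4·11.0525=11.9475; next y=7/10·(-6.8775)+1·11.9475=7.13325
n=5: y=7.13325, sp=-2, e=sp−y=-9.13325; I=-0.68075, D=e−e_prev=-14.01075; u=3/4·(-9.13325)+0·(-0.68075)+3/4·(-14.01075)=-17.358; next y=7/10·7.13325+1·(-17.358)=-12.364725
n=6: y=-12.364725, sp=-2, e=sp−y=10.364725; I=9.683975, D=e−e_prev=19.497975; u=3/4·10.364725+0·9.683975+3/4·19.497975=22.397025; next y=7/10·(-12.364725)+1·22.397025≈13.741718
n=7: y≈13.741718, sp=-2, e=sp−y≈-15.741718; I≈-6.057743, D=e−e_prev≈-26.106443; u=3/4·(-15.741718)+0·(-6.057743)+3/4·(-26.106443)≈-31.38612; next y=7/10·13.741718+1·(-31.38612)≈-21.766918
n=8: y≈-21.766918, sp=-2, e=sp−y≈19.766918; I≈13.709175, D=e−e_prev≈35.508635; u=3/4·19.766918+0·13.709175+3/4·35.508635≈41.456665; next y=7/10·(-21.766918)+1·41.456665≈26.219822
n=9: y≈26.219822, sp=-2, e=sp−y≈-28.219822; I≈-14.510647, D=e−e_prev≈-47.986740; u=3/4·(-28.219822)+0·(-14.510647)+3/4·(-47.986740)≈-57.154922; next y=7/10·26.219822+1·(-57.154922)≈-38.801046
n=10: y≈-38.801046, sp=-2, e=sp−y≈36.801046; I≈22.290399, D=e−e_prev≈65.020868; u=3/4·36.801046+0·22.290399+3/4·65.020868≈76.366436; next y=7/10·(-38.801046)+1·76.366436≈49.205704
n=11: y≈49.205704, sp=-2, e=sp−y≈-51.205704; I≈-28.915305, D=e−e_prev≈-88.006750; u=3/4·(-51.205704)+0·(-28.915305)+3/4·(-88.006750)≈-104.409340; next y=7/10·49.205704+1·(-104.409340)≈-69.965348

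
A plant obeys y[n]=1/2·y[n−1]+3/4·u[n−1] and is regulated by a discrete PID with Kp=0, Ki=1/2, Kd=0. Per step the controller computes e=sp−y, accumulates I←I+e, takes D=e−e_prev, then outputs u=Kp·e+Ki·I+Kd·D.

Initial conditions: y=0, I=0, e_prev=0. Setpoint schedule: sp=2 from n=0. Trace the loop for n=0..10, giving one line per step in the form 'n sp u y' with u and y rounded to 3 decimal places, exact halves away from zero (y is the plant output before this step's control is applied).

0 2 1.000 0.000
1 2 1.625 0.750
2 2 1.828 1.594
3 2 1.744 2.168
4 2 1.548 2.392
5 2 1.370 2.357
6 2 1.267 2.206
7 2 1.240 2.053
8 2 1.262 1.957
9 2 1.300 1.925
10 2 1.331 1.937

(exact arithmetic carried between steps; '≈' marks a value shown rounded to 6 d.p. or computed from one; I and e_prev carry over from the previous line; the table rounds u and y to 3 d.p., halves away from zero)
n=0: y=0, sp=2, e=sp−y=2; I=2, D=e−e_prev=2; u=0·2+1/2·2+0·2=1; next y=1/2·0+3/4·1=0.75
n=1: y=0.75, sp=2, e=sp−y=1.25; I=3.25, D=e−e_prev=-0.75; u=0·1.25+1/2·3.25+0·(-0.75)=1.625; next y=1/2·0.75+3/4·1.625=1.59375
n=2: y=1.59375, sp=2, e=sp−y=0.40625; I=3.65625, D=e−e_prev=-0.84375; u=0·0.40625+1/2·3.65625+0·(-0.84375)=1.828125; next y=1/2·1.59375+3/4·1.828125≈2.167969
n=3: y≈2.167969, sp=2, e=sp−y≈-0.167969; I≈3.488281, D=e−e_prev≈-0.574219; u=0·(-0.167969)+1/2·3.488281+0·(-0.574219)≈1.744141; next y=1/2·2.167969+3/4·1.744141≈2.392090
n=4: y≈2.392090, sp=2, e=sp−y≈-0.392090; I≈3.096191, D=e−e_prev≈-0.224121; u=0·(-0.392090)+1/2·3.096191+0·(-0.224121)≈1.548096; next y=1/2·2.392090+3/4·1.548096≈2.357117
n=5: y≈2.357117, sp=2, e=sp−y≈-0.357117; I≈2.739075, D=e−e_prev≈0.034973; u=0·(-0.357117)+1/2·2.739075+0·0.034973≈1.369537; next y=1/2·2.357117+3/4·1.369537≈2.205711
n=6: y≈2.205711, sp=2, e=sp−y≈-0.205711; I≈2.533363, D=e−e_prev≈0.151405; u=0·(-0.205711)+1/2·2.533363+0·0.151405≈1.266682; next y=1/2·2.205711+3/4·1.266682≈2.052867
n=7: y≈2.052867, sp=2, e=sp−y≈-0.052867; I≈2.480496, D=e−e_prev≈0.152844; u=0·(-0.052867)+1/2·2.480496+0·0.152844≈1.240248; next y=1/2·2.052867+3/4·1.240248≈1.956620
n=8: y≈1.956620, sp=2, e=sp−y≈0.043380; I≈2.523877, D=e−e_prev≈0.096247; u=0·0.043380+1/2·2.523877+0·0.096247≈1.261938; next y=1/2·1.956620+3/4·1.261938≈1.924764
n=9: y≈1.924764, sp=2, e=sp−y≈0.075236; I≈2.599113, D=e−e_prev≈0.031856; u=0·0.075236+1/2·2.599113+0·0.031856≈1.299557; next y=1/2·1.924764+3/4·1.299557≈1.937049
n=10: y≈1.937049, sp=2, e=sp−y≈0.062951; I≈2.662064, D=e−e_prev≈-0.012286; u=0·0.062951+1/2·2.662064+0·(-0.012286)≈1.331032; next y=1/2·1.937049+3/4·1.331032≈1.966799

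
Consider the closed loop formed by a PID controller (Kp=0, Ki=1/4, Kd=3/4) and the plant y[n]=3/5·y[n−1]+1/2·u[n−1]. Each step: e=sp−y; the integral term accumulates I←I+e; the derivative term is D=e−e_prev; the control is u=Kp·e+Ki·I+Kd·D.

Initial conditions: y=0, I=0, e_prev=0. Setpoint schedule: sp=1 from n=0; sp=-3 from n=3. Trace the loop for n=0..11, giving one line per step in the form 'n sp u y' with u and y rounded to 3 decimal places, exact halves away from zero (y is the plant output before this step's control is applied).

(exact arithmetic carried between steps; '≈' marks a value shown rounded to 6 d.p. or computed from one; I and e_prev carry over from the previous line; the table rounds u and y to 3 d.p., halves away from zero)
n=0: y=0, sp=1, e=sp−y=1; I=1, D=e−e_prev=1; u=0·1+1/4·1+3/4·1=1; next y=3/5·0+1/2·1=0.5
n=1: y=0.5, sp=1, e=sp−y=0.5; I=1.5, D=e−e_prev=-0.5; u=0·0.5+1/4·1.5+3/4·(-0.5)=0; next y=3/5·0.5+1/2·0=0.3
n=2: y=0.3, sp=1, e=sp−y=0.7; I=2.2, D=e−e_prev=0.2; u=0·0.7+1/4·2.2+3/4·0.2=0.7; next y=3/5·0.3+1/2·0.7=0.53
n=3: y=0.53, sp=-3, e=sp−y=-3.53; I=-1.33, D=e−e_prev=-4.23; u=0·(-3.53)+1/4·(-1.33)+3/4·(-4.23)=-3.505; next y=3/5·0.53+1/2·(-3.505)=-1.4345
n=4: y=-1.4345, sp=-3, e=sp−y=-1.5655; I=-2.8955, D=e−e_prev=1.9645; u=0·(-1.5655)+1/4·(-2.8955)+3/4·1.9645=0.7495; next y=3/5·(-1.4345)+1/2·0.7495=-0.48595
n=5: y=-0.48595, sp=-3, e=sp−y=-2.51405; I=-5.40955, D=e−e_prev=-0.94855; u=0·(-2.51405)+1/4·(-5.40955)+3/4·(-0.94855)=-2.0638; next y=3/5·(-0.48595)+1/2·(-2.0638)=-1.32347
n=6: y=-1.32347, sp=-3, e=sp−y=-1.67653; I=-7.08608, D=e−e_prev=0.83752; u=0·(-1.67653)+1/4·(-7.08608)+3/4·0.83752=-1.14338; next y=3/5·(-1.32347)+1/2·(-1.14338)=-1.365772
n=7: y=-1.365772, sp=-3, e=sp−y=-1.634228; I=-8.720308, D=e−e_prev=0.042302; u=0·(-1.634228)+1/4·(-8.720308)+3/4·0.042302≈-2.148351; next y=3/5·(-1.365772)+1/2·(-2.148351)≈-1.893638
n=8: y≈-1.893638, sp=-3, e=sp−y≈-1.106362; I≈-9.826670, D=e−e_prev≈0.527866; u=0·(-1.106362)+1/4·(-9.826670)+3/4·0.527866≈-2.060768; next y=3/5·(-1.893638)+1/2·(-2.060768)≈-2.166567
n=9: y≈-2.166567, sp=-3, e=sp−y≈-0.833433; I≈-10.660103, D=e−e_prev≈0.272928; u=0·(-0.833433)+1/4·(-10.660103)+3/4·0.272928≈-2.460329; next y=3/5·(-2.166567)+1/2·(-2.460329)≈-2.530105
n=10: y≈-2.530105, sp=-3, e=sp−y≈-0.469895; I≈-11.129998, D=e−e_prev≈0.363538; u=0·(-0.469895)+1/4·(-11.129998)+3/4·0.363538≈-2.509846; next y=3/5·(-2.530105)+1/2·(-2.509846)≈-2.772986
n=11: y≈-2.772986, sp=-3, e=sp−y≈-0.227014; I≈-11.357012, D=e−e_prev≈0.242881; u=0·(-0.227014)+1/4·(-11.357012)+3/4·0.242881≈-2.657092; next y=3/5·(-2.772986)+1/2·(-2.657092)≈-2.992338

0 1 1.000 0.000
1 1 0.000 0.500
2 1 0.700 0.300
3 -3 -3.505 0.530
4 -3 0.750 -1.435
5 -3 -2.064 -0.486
6 -3 -1.143 -1.323
7 -3 -2.148 -1.366
8 -3 -2.061 -1.894
9 -3 -2.460 -2.167
10 -3 -2.510 -2.530
11 -3 -2.657 -2.773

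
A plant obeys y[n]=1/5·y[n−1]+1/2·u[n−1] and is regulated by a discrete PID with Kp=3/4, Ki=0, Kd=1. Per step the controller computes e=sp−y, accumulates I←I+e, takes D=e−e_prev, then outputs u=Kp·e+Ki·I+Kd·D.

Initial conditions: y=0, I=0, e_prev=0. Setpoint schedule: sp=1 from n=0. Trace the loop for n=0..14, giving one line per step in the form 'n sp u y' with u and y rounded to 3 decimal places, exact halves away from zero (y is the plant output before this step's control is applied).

0 1 1.750 0.000
1 1 -0.781 0.875
2 1 2.002 -0.216
3 1 -1.142 0.958
4 1 2.372 -0.379
5 1 -1.572 1.110
6 1 2.847 -0.564
7 1 -2.108 1.311
8 1 3.447 -0.792
9 1 -2.781 1.565
10 1 4.200 -1.077
11 1 -3.625 1.885
12 1 5.147 -1.436
13 1 -4.687 2.286
14 1 6.337 -1.886

(exact arithmetic carried between steps; '≈' marks a value shown rounded to 6 d.p. or computed from one; I and e_prev carry over from the previous line; the table rounds u and y to 3 d.p., halves away from zero)
n=0: y=0, sp=1, e=sp−y=1; I=1, D=e−e_prev=1; u=3/4·1+0·1+1·1=1.75; next y=1/5·0+1/2·1.75=0.875
n=1: y=0.875, sp=1, e=sp−y=0.125; I=1.125, D=e−e_prev=-0.875; u=3/4·0.125+0·1.125+1·(-0.875)=-0.78125; next y=1/5·0.875+1/2·(-0.78125)=-0.215625
n=2: y=-0.215625, sp=1, e=sp−y=1.215625; I=2.340625, D=e−e_prev=1.090625; u=3/4·1.215625+0·2.340625+1·1.090625≈2.002344; next y=1/5·(-0.215625)+1/2·2.002344≈0.958047
n=3: y≈0.958047, sp=1, e=sp−y≈0.041953; I≈2.382578, D=e−e_prev≈-1.173672; u=3/4·0.041953+0·2.382578+1·(-1.173672)≈-1.142207; next y=1/5·0.958047+1/2·(-1.142207)≈-0.379494
n=4: y≈-0.379494, sp=1, e=sp−y≈1.379494; I≈3.762072, D=e−e_prev≈1.337541; u=3/4·1.379494+0·3.762072+1·1.337541≈2.372162; next y=1/5·(-0.379494)+1/2·2.372162≈1.110182
n=5: y≈1.110182, sp=1, e=sp−y≈-0.110182; I≈3.651890, D=e−e_prev≈-1.489676; u=3/4·(-0.110182)+0·3.651890+1·(-1.489676)≈-1.572313; next y=1/5·1.110182+1/2·(-1.572313)≈-0.564120
n=6: y≈-0.564120, sp=1, e=sp−y≈1.564120; I≈5.216010, D=e−e_prev≈1.674302; u=3/4·1.564120+0·5.216010+1·1.674302≈2.847392; next y=1/5·(-0.564120)+1/2·2.847392≈1.310872
n=7: y≈1.310872, sp=1, e=sp−y≈-0.310872; I≈4.905138, D=e−e_prev≈-1.874992; u=3/4·(-0.310872)+0·4.905138+1·(-1.874992)≈-2.108146; next y=1/5·1.310872+1/2·(-2.108146)≈-0.791899
n=8: y≈-0.791899, sp=1, e=sp−y≈1.791899; I≈6.697037, D=e−e_prev≈2.102770; u=3/4·1.791899+0·6.697037+1·2.102770≈3.446694; next y=1/5·(-0.791899)+1/2·3.446694≈1.564967
n=9: y≈1.564967, sp=1, e=sp−y≈-0.564967; I≈6.132069, D=e−e_prev≈-2.356866; u=3/4·(-0.564967)+0·6.132069+1·(-2.356866)≈-2.780592; next y=1/5·1.564967+1/2·(-2.780592)≈-1.077302
n=10: y≈-1.077302, sp=1, e=sp−y≈2.077302; I≈8.209372, D=e−e_prev≈2.642270; u=3/4·2.077302+0·8.209372+1·2.642270≈4.200246; next y=1/5·(-1.077302)+1/2·4.200246≈1.884663
n=11: y≈1.884663, sp=1, e=sp−y≈-0.884663; I≈7.324709, D=e−e_prev≈-2.961965; u=3/4·(-0.884663)+0·7.324709+1·(-2.961965)≈-3.625462; next y=1/5·1.884663+1/2·(-3.625462)≈-1.435799
n=12: y≈-1.435799, sp=1, e=sp−y≈2.435799; I≈9.760507, D=e−e_prev≈3.320461; u=3/4·2.435799+0·9.760507+1·3.320461≈5.147310; next y=1/5·(-1.435799)+1/2·5.147310≈2.286495
n=13: y≈2.286495, sp=1, e=sp−y≈-1.286495; I≈8.474012, D=e−e_prev≈-3.722294; u=3/4·(-1.286495)+0·8.474012+1·(-3.722294)≈-4.687165; next y=1/5·2.286495+1/2·(-4.687165)≈-1.886284
n=14: y≈-1.886284, sp=1, e=sp−y≈2.886284; I≈11.360296, D=e−e_prev≈4.172779; u=3/4·2.886284+0·11.360296+1·4.172779≈6.337492; next y=1/5·(-1.886284)+1/2·6.337492≈2.791489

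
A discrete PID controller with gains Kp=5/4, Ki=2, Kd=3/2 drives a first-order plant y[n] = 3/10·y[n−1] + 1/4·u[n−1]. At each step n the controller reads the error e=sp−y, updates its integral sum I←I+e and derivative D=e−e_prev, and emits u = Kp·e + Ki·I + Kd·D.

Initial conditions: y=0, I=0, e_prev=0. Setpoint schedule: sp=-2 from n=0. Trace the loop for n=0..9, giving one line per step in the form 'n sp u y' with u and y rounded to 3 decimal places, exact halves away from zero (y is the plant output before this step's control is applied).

(exact arithmetic carried between steps; '≈' marks a value shown rounded to 6 d.p. or computed from one; I and e_prev carry over from the previous line; the table rounds u and y to 3 d.p., halves away from zero)
n=0: y=0, sp=-2, e=sp−y=-2; I=-2, D=e−e_prev=-2; u=5/4·(-2)+2·(-2)+3/2·(-2)=-9.5; next y=3/10·0+1/4·(-9.5)=-2.375
n=1: y=-2.375, sp=-2, e=sp−y=0.375; I=-1.625, D=e−e_prev=2.375; u=5/4·0.375+2·(-1.625)+3/2·2.375=0.78125; next y=3/10·(-2.375)+1/4·0.78125≈-0.517188
n=2: y≈-0.517188, sp=-2, e=sp−y≈-1.482813; I≈-3.107813, D=e−e_prev≈-1.857813; u=5/4·(-1.482813)+2·(-3.107813)+3/2·(-1.857813)≈-10.855859; next y=3/10·(-0.517188)+1/4·(-10.855859)≈-2.869121
n=3: y≈-2.869121, sp=-2, e=sp−y≈0.869121; I≈-2.238691, D=e−e_prev≈2.351934; u=5/4·0.869121+2·(-2.238691)+3/2·2.351934≈0.136919; next y=3/10·(-2.869121)+1/4·0.136919≈-0.826507
n=4: y≈-0.826507, sp=-2, e=sp−y≈-1.173493; I≈-3.412185, D=e−e_prev≈-2.042615; u=5/4·(-1.173493)+2·(-3.412185)+3/2·(-2.042615)≈-11.355158; next y=3/10·(-0.826507)+1/4·(-11.355158)≈-3.086742
n=5: y≈-3.086742, sp=-2, e=sp−y≈1.086742; I≈-2.325443, D=e−e_prev≈2.260235; u=5/4·1.086742+2·(-2.325443)+3/2·2.260235≈0.097893; next y=3/10·(-3.086742)+1/4·0.097893≈-0.901549
n=6: y≈-0.901549, sp=-2, e=sp−y≈-1.098451; I≈-3.423894, D=e−e_prev≈-2.185192; u=5/4·(-1.098451)+2·(-3.423894)+3/2·(-2.185192)≈-11.498640; next y=3/10·(-0.901549)+1/4·(-11.498640)≈-3.145125
n=7: y≈-3.145125, sp=-2, e=sp−y≈1.145125; I≈-2.278769, D=e−e_prev≈2.243575; u=5/4·1.145125+2·(-2.278769)+3/2·2.243575≈0.239230; next y=3/10·(-3.145125)+1/4·0.239230≈-0.883730
n=8: y≈-0.883730, sp=-2, e=sp−y≈-1.116270; I≈-3.395039, D=e−e_prev≈-2.261395; u=5/4·(-1.116270)+2·(-3.395039)+3/2·(-2.261395)≈-11.577509; next y=3/10·(-0.883730)+1/4·(-11.577509)≈-3.159496
n=9: y≈-3.159496, sp=-2, e=sp−y≈1.159496; I≈-2.235543, D=e−e_prev≈2.275766; u=5/4·1.159496+2·(-2.235543)+3/2·2.275766≈0.391933; next y=3/10·(-3.159496)+1/4·0.391933≈-0.849866

0 -2 -9.500 0.000
1 -2 0.781 -2.375
2 -2 -10.856 -0.517
3 -2 0.137 -2.869
4 -2 -11.355 -0.827
5 -2 0.098 -3.087
6 -2 -11.499 -0.902
7 -2 0.239 -3.145
8 -2 -11.578 -0.884
9 -2 0.392 -3.159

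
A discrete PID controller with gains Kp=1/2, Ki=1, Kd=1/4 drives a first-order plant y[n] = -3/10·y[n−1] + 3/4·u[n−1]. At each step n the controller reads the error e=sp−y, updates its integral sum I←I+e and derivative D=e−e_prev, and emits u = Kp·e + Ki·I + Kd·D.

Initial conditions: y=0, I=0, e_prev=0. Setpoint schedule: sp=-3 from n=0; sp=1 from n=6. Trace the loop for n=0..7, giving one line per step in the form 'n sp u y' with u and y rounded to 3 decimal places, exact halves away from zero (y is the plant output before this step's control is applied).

0 -3 -5.250 0.000
1 -3 -0.609 -3.938
2 -3 -8.814 0.724
3 -3 1.843 -6.828
4 -3 -14.170 3.431
5 -3 8.367 -11.657
6 1 -17.249 9.772
7 1 23.207 -15.868

(exact arithmetic carried between steps; '≈' marks a value shown rounded to 6 d.p. or computed from one; I and e_prev carry over from the previous line; the table rounds u and y to 3 d.p., halves away from zero)
n=0: y=0, sp=-3, e=sp−y=-3; I=-3, D=e−e_prev=-3; u=1/2·(-3)+1·(-3)+1/4·(-3)=-5.25; next y=-3/10·0+3/4·(-5.25)=-3.9375
n=1: y=-3.9375, sp=-3, e=sp−y=0.9375; I=-2.0625, D=e−e_prev=3.9375; u=1/2·0.9375+1·(-2.0625)+1/4·3.9375=-0.609375; next y=-3/10·(-3.9375)+3/4·(-0.609375)≈0.724219
n=2: y≈0.724219, sp=-3, e=sp−y≈-3.724219; I≈-5.786719, D=e−e_prev≈-4.661719; u=1/2·(-3.724219)+1·(-5.786719)+1/4·(-4.661719)≈-8.814258; next y=-3/10·0.724219+3/4·(-8.814258)≈-6.827959
n=3: y≈-6.827959, sp=-3, e=sp−y≈3.827959; I≈-1.958760, D=e−e_prev≈7.552178; u=1/2·3.827959+1·(-1.958760)+1/4·7.552178≈1.843264; next y=-3/10·(-6.827959)+3/4·1.843264≈3.430836
n=4: y≈3.430836, sp=-3, e=sp−y≈-6.430836; I≈-8.389596, D=e−e_prev≈-10.258795; u=1/2·(-6.430836)+1·(-8.389596)+1/4·(-10.258795)≈-14.169712; next y=-3/10·3.430836+3/4·(-14.169712)≈-11.656535
n=5: y≈-11.656535, sp=-3, e=sp−y≈8.656535; I≈0.266939, D=e−e_prev≈15.087371; u=1/2·8.656535+1·0.266939+1/4·15.087371≈8.367049; next y=-3/10·(-11.656535)+3/4·8.367049≈9.772248
n=6: y≈9.772248, sp=1, e=sp−y≈-8.772248; I≈-8.505308, D=e−e_prev≈-17.428782; u=1/2·(-8.772248)+1·(-8.505308)+1/4·(-17.428782)≈-17.248628; next y=-3/10·9.772248+3/4·(-17.248628)≈-15.868145
n=7: y≈-15.868145, sp=1, e=sp−y≈16.868145; I≈8.362837, D=e−e_prev≈25.640392; u=1/2·16.868145+1·8.362837+1/4·25.640392≈23.207007; next y=-3/10·(-15.868145)+3/4·23.207007≈22.165699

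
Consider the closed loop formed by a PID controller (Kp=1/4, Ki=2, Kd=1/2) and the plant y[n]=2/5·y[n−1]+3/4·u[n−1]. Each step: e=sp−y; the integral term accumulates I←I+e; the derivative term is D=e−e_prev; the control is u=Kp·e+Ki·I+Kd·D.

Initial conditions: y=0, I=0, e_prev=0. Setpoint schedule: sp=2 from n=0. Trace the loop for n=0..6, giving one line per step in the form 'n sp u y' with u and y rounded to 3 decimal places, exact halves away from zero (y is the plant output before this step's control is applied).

(exact arithmetic carried between steps; '≈' marks a value shown rounded to 6 d.p. or computed from one; I and e_prev carry over from the previous line; the table rounds u and y to 3 d.p., halves away from zero)
n=0: y=0, sp=2, e=sp−y=2; I=2, D=e−e_prev=2; u=1/4·2+2·2+1/2·2=5.5; next y=2/5·0+3/4·5.5=4.125
n=1: y=4.125, sp=2, e=sp−y=-2.125; I=-0.125, D=e−e_prev=-4.125; u=1/4·(-2.125)+2·(-0.125)+1/2·(-4.125)=-2.84375; next y=2/5·4.125+3/4·(-2.84375)≈-0.482813
n=2: y≈-0.482813, sp=2, e=sp−y≈2.482813; I≈2.357813, D=e−e_prev≈4.607813; u=1/4·2.482813+2·2.357813+1/2·4.607813≈7.640234; next y=2/5·(-0.482813)+3/4·7.640234≈5.537051
n=3: y≈5.537051, sp=2, e=sp−y≈-3.537051; I≈-1.179238, D=e−e_prev≈-6.019863; u=1/4·(-3.537051)+2·(-1.179238)+1/2·(-6.019863)≈-6.252671; next y=2/5·5.537051+3/4·(-6.252671)≈-2.474683
n=4: y≈-2.474683, sp=2, e=sp−y≈4.474683; I≈3.295445, D=e−e_prev≈8.011734; u=1/4·4.474683+2·3.295445+1/2·8.011734≈11.715427; next y=2/5·(-2.474683)+3/4·11.715427≈7.796697
n=5: y≈7.796697, sp=2, e=sp−y≈-5.796697; I≈-2.501252, D=e−e_prev≈-10.271380; u=1/4·(-5.796697)+2·(-2.501252)+1/2·(-10.271380)≈-11.587369; next y=2/5·7.796697+3/4·(-11.587369)≈-5.571848
n=6: y≈-5.571848, sp=2, e=sp−y≈7.571848; I≈5.070595, D=e−e_prev≈13.368545; u=1/4·7.571848+2·5.070595+1/2·13.368545≈18.718425; next y=2/5·(-5.571848)+3/4·18.718425≈11.810080

0 2 5.500 0.000
1 2 -2.844 4.125
2 2 7.640 -0.483
3 2 -6.253 5.537
4 2 11.715 -2.475
5 2 -11.587 7.797
6 2 18.718 -5.572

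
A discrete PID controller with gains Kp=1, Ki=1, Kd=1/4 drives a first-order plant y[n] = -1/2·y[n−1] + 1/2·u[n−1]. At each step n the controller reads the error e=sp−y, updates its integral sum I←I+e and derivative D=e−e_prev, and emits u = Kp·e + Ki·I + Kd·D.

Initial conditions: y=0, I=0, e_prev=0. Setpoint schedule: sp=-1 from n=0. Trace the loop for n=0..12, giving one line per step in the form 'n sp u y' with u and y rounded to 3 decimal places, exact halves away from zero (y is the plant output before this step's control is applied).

(exact arithmetic carried between steps; '≈' marks a value shown rounded to 6 d.p. or computed from one; I and e_prev carry over from the previous line; the table rounds u and y to 3 d.p., halves away from zero)
n=0: y=0, sp=-1, e=sp−y=-1; I=-1, D=e−e_prev=-1; u=1·(-1)+1·(-1)+1/4·(-1)=-2.25; next y=-1/2·0+1/2·(-2.25)=-1.125
n=1: y=-1.125, sp=-1, e=sp−y=0.125; I=-0.875, D=e−e_prev=1.125; u=1·0.125+1·(-0.875)+1/4·1.125=-0.46875; next y=-1/2·(-1.125)+1/2·(-0.46875)=0.328125
n=2: y=0.328125, sp=-1, e=sp−y=-1.328125; I=-2.203125, D=e−e_prev=-1.453125; u=1·(-1.328125)+1·(-2.203125)+1/4·(-1.453125)≈-3.894531; next y=-1/2·0.328125+1/2·(-3.894531)≈-2.111328
n=3: y≈-2.111328, sp=-1, e=sp−y≈1.111328; I≈-1.091797, D=e−e_prev≈2.439453; u=1·1.111328+1·(-1.091797)+1/4·2.439453≈0.629395; next y=-1/2·(-2.111328)+1/2·0.629395≈1.370361
n=4: y≈1.370361, sp=-1, e=sp−y≈-2.370361; I≈-3.462158, D=e−e_prev≈-3.481689; u=1·(-2.370361)+1·(-3.462158)+1/4·(-3.481689)≈-6.702942; next y=-1/2·1.370361+1/2·(-6.702942)≈-4.036652
n=5: y≈-4.036652, sp=-1, e=sp−y≈3.036652; I≈-0.425507, D=e−e_prev≈5.407013; u=1·3.036652+1·(-0.425507)+1/4·5.407013≈3.962898; next y=-1/2·(-4.036652)+1/2·3.962898≈3.999775
n=6: y≈3.999775, sp=-1, e=sp−y≈-4.999775; I≈-5.425282, D=e−e_prev≈-8.036427; u=1·(-4.999775)+1·(-5.425282)+1/4·(-8.036427)≈-12.434163; next y=-1/2·3.999775+1/2·(-12.434163)≈-8.216969
n=7: y≈-8.216969, sp=-1, e=sp−y≈7.216969; I≈1.791687, D=e−e_prev≈12.216744; u=1·7.216969+1·1.791687+1/4·12.216744≈12.062842; next y=-1/2·(-8.216969)+1/2·12.062842≈10.139906
n=8: y≈10.139906, sp=-1, e=sp−y≈-11.139906; I≈-9.348218, D=e−e_prev≈-18.356875; u=1·(-11.139906)+1·(-9.348218)+1/4·(-18.356875)≈-25.077343; next y=-1/2·10.139906+1/2·(-25.077343)≈-17.608624
n=9: y≈-17.608624, sp=-1, e=sp−y≈16.608624; I≈7.260406, D=e−e_prev≈27.748530; u=1·16.608624+1·7.260406+1/4·27.748530≈30.806163; next y=-1/2·(-17.608624)+1/2·30.806163≈24.207393
n=10: y≈24.207393, sp=-1, e=sp−y≈-25.207393; I≈-17.946987, D=e−e_prev≈-41.816018; u=1·(-25.207393)+1·(-17.946987)+1/4·(-41.816018)≈-53.608385; next y=-1/2·24.207393+1/2·(-53.608385)≈-38.907889
n=11: y≈-38.907889, sp=-1, e=sp−y≈37.907889; I≈19.960902, D=e−e_prev≈63.115283; u=1·37.907889+1·19.960902+1/4·63.115283≈73.647612; next y=-1/2·(-38.907889)+1/2·73.647612≈56.277751
n=12: y≈56.277751, sp=-1, e=sp−y≈-57.277751; I≈-37.316849, D=e−e_prev≈-95.185640; u=1·(-57.277751)+1·(-37.316849)+1/4·(-95.185640)≈-118.391010; next y=-1/2·56.277751+1/2·(-118.391010)≈-87.334380

0 -1 -2.250 0.000
1 -1 -0.469 -1.125
2 -1 -3.895 0.328
3 -1 0.629 -2.111
4 -1 -6.703 1.370
5 -1 3.963 -4.037
6 -1 -12.434 4.000
7 -1 12.063 -8.217
8 -1 -25.077 10.140
9 -1 30.806 -17.609
10 -1 -53.608 24.207
11 -1 73.648 -38.908
12 -1 -118.391 56.278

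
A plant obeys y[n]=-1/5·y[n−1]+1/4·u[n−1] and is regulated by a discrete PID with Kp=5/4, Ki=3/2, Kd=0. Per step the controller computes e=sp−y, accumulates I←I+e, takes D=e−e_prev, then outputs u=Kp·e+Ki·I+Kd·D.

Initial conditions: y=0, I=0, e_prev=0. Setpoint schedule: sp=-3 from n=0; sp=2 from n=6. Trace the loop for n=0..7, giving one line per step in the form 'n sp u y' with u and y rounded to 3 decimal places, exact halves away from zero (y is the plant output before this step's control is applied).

(exact arithmetic carried between steps; '≈' marks a value shown rounded to 6 d.p. or computed from one; I and e_prev carry over from the previous line; the table rounds u and y to 3 d.p., halves away from zero)
n=0: y=0, sp=-3, e=sp−y=-3; I=-3, D=e−e_prev=-3; u=5/4·(-3)+3/2·(-3)+0·(-3)=-8.25; next y=-1/5·0+1/4·(-8.25)=-2.0625
n=1: y=-2.0625, sp=-3, e=sp−y=-0.9375; I=-3.9375, D=e−e_prev=2.0625; u=5/4·(-0.9375)+3/2·(-3.9375)+0·2.0625=-7.078125; next y=-1/5·(-2.0625)+1/4·(-7.078125)≈-1.357031
n=2: y≈-1.357031, sp=-3, e=sp−y≈-1.642969; I≈-5.580469, D=e−e_prev≈-0.705469; u=5/4·(-1.642969)+3/2·(-5.580469)+0·(-0.705469)≈-10.424414; next y=-1/5·(-1.357031)+1/4·(-10.424414)≈-2.334697
n=3: y≈-2.334697, sp=-3, e=sp−y≈-0.665303; I≈-6.245771, D=e−e_prev≈0.977666; u=5/4·(-0.665303)+3/2·(-6.245771)+0·0.977666≈-10.200286; next y=-1/5·(-2.334697)+1/4·(-10.200286)≈-2.083132
n=4: y≈-2.083132, sp=-3, e=sp−y≈-0.916868; I≈-7.162640, D=e−e_prev≈-0.251565; u=5/4·(-0.916868)+3/2·(-7.162640)+0·(-0.251565)≈-11.890044; next y=-1/5·(-2.083132)+1/4·(-11.890044)≈-2.555885
n=5: y≈-2.555885, sp=-3, e=sp−y≈-0.444115; I≈-7.606755, D=e−e_prev≈0.472753; u=5/4·(-0.444115)+3/2·(-7.606755)+0·0.472753≈-11.965276; next y=-1/5·(-2.555885)+1/4·(-11.965276)≈-2.480142
n=6: y≈-2.480142, sp=2, e=sp−y≈4.480142; I≈-3.126613, D=e−e_prev≈4.924257; u=5/4·4.480142+3/2·(-3.126613)+0·4.924257≈0.910259; next y=-1/5·(-2.480142)+1/4·0.910259≈0.723593
n=7: y≈0.723593, sp=2, e=sp−y≈1.276407; I≈-1.850206, D=e−e_prev≈-3.203735; u=5/4·1.276407+3/2·(-1.850206)+0·(-3.203735)≈-1.179800; next y=-1/5·0.723593+1/4·(-1.179800)≈-0.439669

0 -3 -8.250 0.000
1 -3 -7.078 -2.063
2 -3 -10.424 -1.357
3 -3 -10.200 -2.335
4 -3 -11.890 -2.083
5 -3 -11.965 -2.556
6 2 0.910 -2.480
7 2 -1.180 0.724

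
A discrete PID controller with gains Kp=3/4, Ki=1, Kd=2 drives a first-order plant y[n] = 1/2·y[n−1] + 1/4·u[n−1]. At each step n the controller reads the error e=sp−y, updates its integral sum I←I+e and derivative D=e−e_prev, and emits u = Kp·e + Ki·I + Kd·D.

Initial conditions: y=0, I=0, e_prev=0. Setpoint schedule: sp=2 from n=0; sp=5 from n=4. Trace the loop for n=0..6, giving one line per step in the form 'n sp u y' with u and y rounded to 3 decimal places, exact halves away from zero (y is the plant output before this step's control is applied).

0 2 7.500 0.000
1 2 -1.531 1.875
2 2 7.295 0.555
3 2 0.301 2.101
4 5 18.200 1.126
5 5 -0.828 5.113
6 5 17.396 2.349

(exact arithmetic carried between steps; '≈' marks a value shown rounded to 6 d.p. or computed from one; I and e_prev carry over from the previous line; the table rounds u and y to 3 d.p., halves away from zero)
n=0: y=0, sp=2, e=sp−y=2; I=2, D=e−e_prev=2; u=3/4·2+1·2+2·2=7.5; next y=1/2·0+1/4·7.5=1.875
n=1: y=1.875, sp=2, e=sp−y=0.125; I=2.125, D=e−e_prev=-1.875; u=3/4·0.125+1·2.125+2·(-1.875)=-1.53125; next y=1/2·1.875+1/4·(-1.53125)≈0.554688
n=2: y≈0.554688, sp=2, e=sp−y≈1.445313; I≈3.570313, D=e−e_prev≈1.320313; u=3/4·1.445313+1·3.570313+2·1.320313≈7.294922; next y=1/2·0.554688+1/4·7.294922≈2.101074
n=3: y≈2.101074, sp=2, e=sp−y≈-0.101074; I≈3.469238, D=e−e_prev≈-1.546387; u=3/4·(-0.101074)+1·3.469238+2·(-1.546387)≈0.300659; next y=1/2·2.101074+1/4·0.300659≈1.125702
n=4: y≈1.125702, sp=5, e=sp−y≈3.874298; I≈7.343536, D=e−e_prev≈3.975372; u=3/4·3.874298+1·7.343536+2·3.975372≈18.200005; next y=1/2·1.125702+1/4·18.200005≈5.112852
n=5: y≈5.112852, sp=5, e=sp−y≈-0.112852; I≈7.230684, D=e−e_prev≈-3.987150; u=3/4·(-0.112852)+1·7.230684+2·(-3.987150)≈-0.828255; next y=1/2·5.112852+1/4·(-0.828255)≈2.349362
n=6: y≈2.349362, sp=5, e=sp−y≈2.650638; I≈9.881322, D=e−e_prev≈2.763490; u=3/4·2.650638+1·9.881322+2·2.763490≈17.396280; next y=1/2·2.349362+1/4·17.396280≈5.523751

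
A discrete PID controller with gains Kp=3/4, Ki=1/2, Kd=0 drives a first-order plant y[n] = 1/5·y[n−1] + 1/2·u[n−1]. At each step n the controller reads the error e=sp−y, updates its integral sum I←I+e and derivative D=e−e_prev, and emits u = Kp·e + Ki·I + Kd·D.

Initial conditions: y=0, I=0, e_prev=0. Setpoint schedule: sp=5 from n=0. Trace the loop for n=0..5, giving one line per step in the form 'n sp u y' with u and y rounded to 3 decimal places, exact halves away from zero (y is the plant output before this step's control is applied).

(exact arithmetic carried between steps; '≈' marks a value shown rounded to 6 d.p. or computed from one; I and e_prev carry over from the previous line; the table rounds u and y to 3 d.p., halves away from zero)
n=0: y=0, sp=5, e=sp−y=5; I=5, D=e−e_prev=5; u=3/4·5+1/2·5+0·5=6.25; next y=1/5·0+1/2·6.25=3.125
n=1: y=3.125, sp=5, e=sp−y=1.875; I=6.875, D=e−e_prev=-3.125; u=3/4·1.875+1/2·6.875+0·(-3.125)=4.84375; next y=1/5·3.125+1/2·4.84375=3.046875
n=2: y=3.046875, sp=5, e=sp−y=1.953125; I=8.828125, D=e−e_prev=0.078125; u=3/4·1.953125+1/2·8.828125+0·0.078125≈5.878906; next y=1/5·3.046875+1/2·5.878906≈3.548828
n=3: y≈3.548828, sp=5, e=sp−y≈1.451172; I≈10.279297, D=e−e_prev≈-0.501953; u=3/4·1.451172+1/2·10.279297+0·(-0.501953)≈6.228027; next y=1/5·3.548828+1/2·6.228027≈3.823779
n=4: y≈3.823779, sp=5, e=sp−y≈1.176221; I≈11.455518, D=e−e_prev≈-0.274951; u=3/4·1.176221+1/2·11.455518+0·(-0.274951)≈6.609924; next y=1/5·3.823779+1/2·6.609924≈4.069718
n=5: y≈4.069718, sp=5, e=sp−y≈0.930282; I≈12.385800, D=e−e_prev≈-0.245939; u=3/4·0.930282+1/2·12.385800+0·(-0.245939)≈6.890611; next y=1/5·4.069718+1/2·6.890611≈4.259249

0 5 6.250 0.000
1 5 4.844 3.125
2 5 5.879 3.047
3 5 6.228 3.549
4 5 6.610 3.824
5 5 6.891 4.070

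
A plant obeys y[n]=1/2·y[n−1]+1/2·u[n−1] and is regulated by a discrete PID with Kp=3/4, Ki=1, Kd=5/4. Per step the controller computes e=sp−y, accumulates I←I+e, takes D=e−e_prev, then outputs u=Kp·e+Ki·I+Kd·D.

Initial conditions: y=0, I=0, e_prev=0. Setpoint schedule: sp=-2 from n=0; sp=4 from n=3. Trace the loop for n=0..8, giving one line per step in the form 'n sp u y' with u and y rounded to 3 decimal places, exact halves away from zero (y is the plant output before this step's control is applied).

(exact arithmetic carried between steps; '≈' marks a value shown rounded to 6 d.p. or computed from one; I and e_prev carry over from the previous line; the table rounds u and y to 3 d.p., halves away from zero)
n=0: y=0, sp=-2, e=sp−y=-2; I=-2, D=e−e_prev=-2; u=3/4·(-2)+1·(-2)+5/4·(-2)=-6; next y=1/2·0+1/2·(-6)=-3
n=1: y=-3, sp=-2, e=sp−y=1; I=-1, D=e−e_prev=3; u=3/4·1+1·(-1)+5/4·3=3.5; next y=1/2·(-3)+1/2·3.5=0.25
n=2: y=0.25, sp=-2, e=sp−y=-2.25; I=-3.25, D=e−e_prev=-3.25; u=3/4·(-2.25)+1·(-3.25)+5/4·(-3.25)=-9; next y=1/2·0.25+1/2·(-9)=-4.375
n=3: y=-4.375, sp=4, e=sp−y=8.375; I=5.125, D=e−e_prev=10.625; u=3/4·8.375+1·5.125+5/4·10.625=24.6875; next y=1/2·(-4.375)+1/2·24.6875=10.15625
n=4: y=10.15625, sp=4, e=sp−y=-6.15625; I=-1.03125, D=e−e_prev=-14.53125; u=3/4·(-6.15625)+1·(-1.03125)+5/4·(-14.53125)=-23.8125; next y=1/2·10.15625+1/2·(-23.8125)=-6.828125
n=5: y=-6.828125, sp=4, e=sp−y=10.828125; I=9.796875, D=e−e_prev=16.984375; u=3/4·10.828125+1·9.796875+5/4·16.984375≈39.148438; next y=1/2·(-6.828125)+1/2·39.148438≈16.160156
n=6: y≈16.160156, sp=4, e=sp−y≈-12.160156; I≈-2.363281, D=e−e_prev≈-22.988281; u=3/4·(-12.160156)+1·(-2.363281)+5/4·(-22.988281)≈-40.21875; next y=1/2·16.160156+1/2·(-40.21875)≈-12.029297
n=7: y≈-12.029297, sp=4, e=sp−y≈16.029297; I≈13.666016, D=e−e_prev≈28.189453; u=3/4·16.029297+1·13.666016+5/4·28.189453≈60.924805; next y=1/2·(-12.029297)+1/2·60.924805≈24.447754
n=8: y≈24.447754, sp=4, e=sp−y≈-20.447754; I≈-6.781738, D=e−e_prev≈-36.477051; u=3/4·(-20.447754)+1·(-6.781738)+5/4·(-36.477051)≈-67.713867; next y=1/2·24.447754+1/2·(-67.713867)≈-21.633057

0 -2 -6.000 0.000
1 -2 3.500 -3.000
2 -2 -9.000 0.250
3 4 24.688 -4.375
4 4 -23.813 10.156
5 4 39.148 -6.828
6 4 -40.219 16.160
7 4 60.925 -12.029
8 4 -67.714 24.448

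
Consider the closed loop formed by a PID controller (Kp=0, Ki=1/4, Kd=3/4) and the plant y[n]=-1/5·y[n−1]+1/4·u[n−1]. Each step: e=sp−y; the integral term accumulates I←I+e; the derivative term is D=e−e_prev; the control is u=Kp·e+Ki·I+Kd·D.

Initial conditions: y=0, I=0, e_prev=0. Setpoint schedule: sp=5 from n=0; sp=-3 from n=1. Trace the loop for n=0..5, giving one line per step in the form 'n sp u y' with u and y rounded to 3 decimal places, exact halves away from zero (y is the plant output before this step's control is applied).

0 5 5.000 0.000
1 -3 -6.750 1.250
2 -3 2.313 -1.938
3 -3 -3.247 0.966
4 -3 -0.090 -1.005
5 -3 -3.250 0.178

(exact arithmetic carried between steps; '≈' marks a value shown rounded to 6 d.p. or computed from one; I and e_prev carry over from the previous line; the table rounds u and y to 3 d.p., halves away from zero)
n=0: y=0, sp=5, e=sp−y=5; I=5, D=e−e_prev=5; u=0·5+1/4·5+3/4·5=5; next y=-1/5·0+1/4·5=1.25
n=1: y=1.25, sp=-3, e=sp−y=-4.25; I=0.75, D=e−e_prev=-9.25; u=0·(-4.25)+1/4·0.75+3/4·(-9.25)=-6.75; next y=-1/5·1.25+1/4·(-6.75)=-1.9375
n=2: y=-1.9375, sp=-3, e=sp−y=-1.0625; I=-0.3125, D=e−e_prev=3.1875; u=0·(-1.0625)+1/4·(-0.3125)+3/4·3.1875=2.3125; next y=-1/5·(-1.9375)+1/4·2.3125=0.965625
n=3: y=0.965625, sp=-3, e=sp−y=-3.965625; I=-4.278125, D=e−e_prev=-2.903125; u=0·(-3.965625)+1/4·(-4.278125)+3/4·(-2.903125)=-3.246875; next y=-1/5·0.965625+1/4·(-3.246875)≈-1.004844
n=4: y≈-1.004844, sp=-3, e=sp−y≈-1.995156; I≈-6.273281, D=e−e_prev≈1.970469; u=0·(-1.995156)+1/4·(-6.273281)+3/4·1.970469≈-0.090469; next y=-1/5·(-1.004844)+1/4·(-0.090469)≈0.178352
n=5: y≈0.178352, sp=-3, e=sp−y≈-3.178352; I≈-9.451633, D=e−e_prev≈-1.183195; u=0·(-3.178352)+1/4·(-9.451633)+3/4·(-1.183195)≈-3.250305; next y=-1/5·0.178352+1/4·(-3.250305)≈-0.848246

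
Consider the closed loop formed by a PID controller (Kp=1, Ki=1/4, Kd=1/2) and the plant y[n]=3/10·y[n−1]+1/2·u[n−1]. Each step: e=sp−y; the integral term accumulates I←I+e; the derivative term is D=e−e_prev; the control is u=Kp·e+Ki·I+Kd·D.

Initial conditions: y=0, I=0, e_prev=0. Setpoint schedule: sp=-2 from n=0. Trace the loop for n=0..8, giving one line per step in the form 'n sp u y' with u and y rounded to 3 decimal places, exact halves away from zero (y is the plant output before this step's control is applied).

(exact arithmetic carried between steps; '≈' marks a value shown rounded to 6 d.p. or computed from one; I and e_prev carry over from the previous line; the table rounds u and y to 3 d.p., halves away from zero)
n=0: y=0, sp=-2, e=sp−y=-2; I=-2, D=e−e_prev=-2; u=1·(-2)+1/4·(-2)+1/2·(-2)=-3.5; next y=3/10·0+1/2·(-3.5)=-1.75
n=1: y=-1.75, sp=-2, e=sp−y=-0.25; I=-2.25, D=e−e_prev=1.75; u=1·(-0.25)+1/4·(-2.25)+1/2·1.75=0.0625; next y=3/10·(-1.75)+1/2·0.0625=-0.49375
n=2: y=-0.49375, sp=-2, e=sp−y=-1.50625; I=-3.75625, D=e−e_prev=-1.25625; u=1·(-1.50625)+1/4·(-3.75625)+1/2·(-1.25625)≈-3.073438; next y=3/10·(-0.49375)+1/2·(-3.073438)≈-1.684844
n=3: y≈-1.684844, sp=-2, e=sp−y≈-0.315156; I≈-4.071406, D=e−e_prev≈1.191094; u=1·(-0.315156)+1/4·(-4.071406)+1/2·1.191094≈-0.737461; next y=3/10·(-1.684844)+1/2·(-0.737461)≈-0.874184
n=4: y≈-0.874184, sp=-2, e=sp−y≈-1.125816; I≈-5.197223, D=e−e_prev≈-0.810660; u=1·(-1.125816)+1/4·(-5.197223)+1/2·(-0.810660)≈-2.830452; next y=3/10·(-0.874184)+1/2·(-2.830452)≈-1.677481
n=5: y≈-1.677481, sp=-2, e=sp−y≈-0.322519; I≈-5.519742, D=e−e_prev≈0.803298; u=1·(-0.322519)+1/4·(-5.519742)+1/2·0.803298≈-1.300805; next y=3/10·(-1.677481)+1/2·(-1.300805)≈-1.153647
n=6: y≈-1.153647, sp=-2, e=sp−y≈-0.846353; I≈-6.366094, D=e−e_prev≈-0.523834; u=1·(-0.846353)+1/4·(-6.366094)+1/2·(-0.523834)≈-2.699794; next y=3/10·(-1.153647)+1/2·(-2.699794)≈-1.695991
n=7: y≈-1.695991, sp=-2, e=sp−y≈-0.304009; I≈-6.670104, D=e−e_prev≈0.542344; u=1·(-0.304009)+1/4·(-6.670104)+1/2·0.542344≈-1.700363; next y=3/10·(-1.695991)+1/2·(-1.700363)≈-1.358979
n=8: y≈-1.358979, sp=-2, e=sp−y≈-0.641021; I≈-7.311125, D=e−e_prev≈-0.337012; u=1·(-0.641021)+1/4·(-7.311125)+1/2·(-0.337012)≈-2.637308; next y=3/10·(-1.358979)+1/2·(-2.637308)≈-1.726348

0 -2 -3.500 0.000
1 -2 0.063 -1.750
2 -2 -3.073 -0.494
3 -2 -0.737 -1.685
4 -2 -2.830 -0.874
5 -2 -1.301 -1.677
6 -2 -2.700 -1.154
7 -2 -1.700 -1.696
8 -2 -2.637 -1.359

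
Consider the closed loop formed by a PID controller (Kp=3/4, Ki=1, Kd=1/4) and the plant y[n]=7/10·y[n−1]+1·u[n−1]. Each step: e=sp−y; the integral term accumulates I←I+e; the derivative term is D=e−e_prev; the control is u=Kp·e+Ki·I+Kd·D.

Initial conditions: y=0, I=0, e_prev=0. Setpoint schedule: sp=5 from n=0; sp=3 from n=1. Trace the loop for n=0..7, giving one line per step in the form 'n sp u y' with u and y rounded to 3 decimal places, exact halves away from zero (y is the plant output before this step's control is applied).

(exact arithmetic carried between steps; '≈' marks a value shown rounded to 6 d.p. or computed from one; I and e_prev carry over from the previous line; the table rounds u and y to 3 d.p., halves away from zero)
n=0: y=0, sp=5, e=sp−y=5; I=5, D=e−e_prev=5; u=3/4·5+1·5+1/4·5=10; next y=7/10·0+1·10=10
n=1: y=10, sp=3, e=sp−y=-7; I=-2, D=e−e_prev=-12; u=3/4·(-7)+1·(-2)+1/4·(-12)=-10.25; next y=7/10·10+1·(-10.25)=-3.25
n=2: y=-3.25, sp=3, e=sp−y=6.25; I=4.25, D=e−e_prev=13.25; u=3/4·6.25+1·4.25+1/4·13.25=12.25; next y=7/10·(-3.25)+1·12.25=9.975
n=3: y=9.975, sp=3, e=sp−y=-6.975; I=-2.725, D=e−e_prev=-13.225; u=3/4·(-6.975)+1·(-2.725)+1/4·(-13.225)=-11.2625; next y=7/10·9.975+1·(-11.2625)=-4.28
n=4: y=-4.28, sp=3, e=sp−y=7.28; I=4.555, D=e−e_prev=14.255; u=3/4·7.28+1·4.555+1/4·14.255=13.57875; next y=7/10·(-4.28)+1·13.57875=10.58275
n=5: y=10.58275, sp=3, e=sp−y=-7.58275; I=-3.02775, D=e−e_prev=-14.86275; u=3/4·(-7.58275)+1·(-3.02775)+1/4·(-14.86275)=-12.4305; next y=7/10·10.58275+1·(-12.4305)=-5.022575
n=6: y=-5.022575, sp=3, e=sp−y=8.022575; I=4.994825, D=e−e_prev=15.605325; u=3/4·8.022575+1·4.994825+1/4·15.605325≈14.913088; next y=7/10·(-5.022575)+1·14.913088≈11.397285
n=7: y=11.397285, sp=3, e=sp−y=-8.397285; I=-3.40246, D=e−e_prev=-16.41986; u=3/4·(-8.397285)+1·(-3.40246)+1/4·(-16.41986)≈-13.805389; next y=7/10·11.397285+1·(-13.805389)≈-5.827289

0 5 10.000 0.000
1 3 -10.250 10.000
2 3 12.250 -3.250
3 3 -11.263 9.975
4 3 13.579 -4.280
5 3 -12.431 10.583
6 3 14.913 -5.023
7 3 -13.805 11.397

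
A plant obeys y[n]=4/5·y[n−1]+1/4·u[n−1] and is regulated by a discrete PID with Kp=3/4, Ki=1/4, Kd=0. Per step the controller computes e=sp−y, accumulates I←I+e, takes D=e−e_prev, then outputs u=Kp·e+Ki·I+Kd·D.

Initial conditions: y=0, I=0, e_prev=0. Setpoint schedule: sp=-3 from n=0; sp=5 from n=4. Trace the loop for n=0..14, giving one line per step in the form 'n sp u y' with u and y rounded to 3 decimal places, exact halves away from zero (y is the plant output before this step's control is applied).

(exact arithmetic carried between steps; '≈' marks a value shown rounded to 6 d.p. or computed from one; I and e_prev carry over from the previous line; the table rounds u and y to 3 d.p., halves away from zero)
n=0: y=0, sp=-3, e=sp−y=-3; I=-3, D=e−e_prev=-3; u=3/4·(-3)+1/4·(-3)+0·(-3)=-3; next y=4/5·0+1/4·(-3)=-0.75
n=1: y=-0.75, sp=-3, e=sp−y=-2.25; I=-5.25, D=e−e_prev=0.75; u=3/4·(-2.25)+1/4·(-5.25)+0·0.75=-3; next y=4/5·(-0.75)+1/4·(-3)=-1.35
n=2: y=-1.35, sp=-3, e=sp−y=-1.65; I=-6.9, D=e−e_prev=0.6; u=3/4·(-1.65)+1/4·(-6.9)+0·0.6=-2.9625; next y=4/5·(-1.35)+1/4·(-2.9625)=-1.820625
n=3: y=-1.820625, sp=-3, e=sp−y=-1.179375; I=-8.079375, D=e−e_prev=0.470625; u=3/4·(-1.179375)+1/4·(-8.079375)+0·0.470625=-2.904375; next y=4/5·(-1.820625)+1/4·(-2.904375)≈-2.182594
n=4: y≈-2.182594, sp=5, e=sp−y≈7.182594; I≈-0.896781, D=e−e_prev≈8.361969; u=3/4·7.182594+1/4·(-0.896781)+0·8.361969≈5.16275; next y=4/5·(-2.182594)+1/4·5.16275≈-0.455388
n=5: y≈-0.455388, sp=5, e=sp−y≈5.455388; I≈4.558606, D=e−e_prev≈-1.727206; u=3/4·5.455388+1/4·4.558606+0·(-1.727206)≈5.231192; next y=4/5·(-0.455388)+1/4·5.231192≈0.943488
n=6: y≈0.943488, sp=5, e=sp−y≈4.056512; I≈8.615118, D=e−e_prev≈-1.398876; u=3/4·4.056512+1/4·8.615118+0·(-1.398876)≈5.196164; next y=4/5·0.943488+1/4·5.196164≈2.053831
n=7: y≈2.053831, sp=5, e=sp−y≈2.946169; I≈11.561287, D=e−e_prev≈-1.110343; u=3/4·2.946169+1/4·11.561287+0·(-1.110343)≈5.099948; next y=4/5·2.053831+1/4·5.099948≈2.918052
n=8: y≈2.918052, sp=5, e=sp−y≈2.081948; I≈13.643235, D=e−e_prev≈-0.864221; u=3/4·2.081948+1/4·13.643235+0·(-0.864221)≈4.972270; next y=4/5·2.918052+1/4·4.972270≈3.577509
n=9: y≈3.577509, sp=5, e=sp−y≈1.422491; I≈15.065726, D=e−e_prev≈-0.659457; u=3/4·1.422491+1/4·15.065726+0·(-0.659457)≈4.833300; next y=4/5·3.577509+1/4·4.833300≈4.070332
n=10: y≈4.070332, sp=5, e=sp−y≈0.929668; I≈15.995394, D=e−e_prev≈-0.492823; u=3/4·0.929668+1/4·15.995394+0·(-0.492823)≈4.696099; next y=4/5·4.070332+1/4·4.696099≈4.430291
n=11: y≈4.430291, sp=5, e=sp−y≈0.569709; I≈16.565103, D=e−e_prev≈-0.359958; u=3/4·0.569709+1/4·16.565103+0·(-0.359958)≈4.568558; next y=4/5·4.430291+1/4·4.568558≈4.686372
n=12: y≈4.686372, sp=5, e=sp−y≈0.313628; I≈16.878731, D=e−e_prev≈-0.256081; u=3/4·0.313628+1/4·16.878731+0·(-0.256081)≈4.454904; next y=4/5·4.686372+1/4·4.454904≈4.862823
n=13: y≈4.862823, sp=5, e=sp−y≈0.137177; I≈17.015908, D=e−e_prev≈-0.176452; u=3/4·0.137177+1/4·17.015908+0·(-0.176452)≈4.356859; next y=4/5·4.862823+1/4·4.356859≈4.979474
n=14: y≈4.979474, sp=5, e=sp−y≈0.020526; I≈17.036434, D=e−e_prev≈-0.116650; u=3/4·0.020526+1/4·17.036434+0·(-0.116650)≈4.274503; next y=4/5·4.979474+1/4·4.274503≈5.052205

0 -3 -3.000 0.000
1 -3 -3.000 -0.750
2 -3 -2.963 -1.350
3 -3 -2.904 -1.821
4 5 5.163 -2.183
5 5 5.231 -0.455
6 5 5.196 0.943
7 5 5.100 2.054
8 5 4.972 2.918
9 5 4.833 3.578
10 5 4.696 4.070
11 5 4.569 4.430
12 5 4.455 4.686
13 5 4.357 4.863
14 5 4.275 4.979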